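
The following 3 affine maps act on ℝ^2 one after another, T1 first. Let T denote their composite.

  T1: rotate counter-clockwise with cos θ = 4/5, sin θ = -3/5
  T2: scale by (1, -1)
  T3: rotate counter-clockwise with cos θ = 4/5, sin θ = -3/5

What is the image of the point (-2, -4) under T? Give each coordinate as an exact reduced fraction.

T(p) = (-2, 4)

T1 rotate counter-clockwise with cos θ = 4/5, sin θ = -3/5: (-2, -4) → (-4, -2)
T2 scale by (1, -1): (-4, -2) → (-4, 2)
T3 rotate counter-clockwise with cos θ = 4/5, sin θ = -3/5: (-4, 2) → (-2, 4)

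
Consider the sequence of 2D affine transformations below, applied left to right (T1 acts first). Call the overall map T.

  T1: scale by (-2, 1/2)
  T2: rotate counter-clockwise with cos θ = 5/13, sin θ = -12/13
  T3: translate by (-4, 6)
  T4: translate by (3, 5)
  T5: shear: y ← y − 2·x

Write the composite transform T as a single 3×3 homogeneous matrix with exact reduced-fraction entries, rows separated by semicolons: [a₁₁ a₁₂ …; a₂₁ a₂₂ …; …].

T = [-10/13 6/13 -1; 44/13 -19/26 13; 0 0 1]

T1 = [-2 0 0; 0 1/2 0; 0 0 1]
T2·T1 = [-10/13 6/13 0; 24/13 5/26 0; 0 0 1]
T3·…·T1 = [-10/13 6/13 -4; 24/13 5/26 6; 0 0 1]
T4·…·T1 = [-10/13 6/13 -1; 24/13 5/26 11; 0 0 1]
T5·…·T1 = [-10/13 6/13 -1; 44/13 -19/26 13; 0 0 1]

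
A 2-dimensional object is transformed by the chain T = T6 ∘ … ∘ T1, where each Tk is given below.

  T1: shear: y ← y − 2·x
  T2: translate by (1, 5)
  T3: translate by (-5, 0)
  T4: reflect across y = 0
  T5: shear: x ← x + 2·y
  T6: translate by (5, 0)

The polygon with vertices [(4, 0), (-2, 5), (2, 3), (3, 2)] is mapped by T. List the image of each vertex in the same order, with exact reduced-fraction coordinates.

T1 shear: y ← y − 2·x: (4, 0) → (4, -8); (-2, 5) → (-2, 9); (2, 3) → (2, -1); (3, 2) → (3, -4)
T2 translate by (1, 5): (4, -8) → (5, -3); (-2, 9) → (-1, 14); (2, -1) → (3, 4); (3, -4) → (4, 1)
T3 translate by (-5, 0): (5, -3) → (0, -3); (-1, 14) → (-6, 14); (3, 4) → (-2, 4); (4, 1) → (-1, 1)
T4 reflect across y = 0: (0, -3) → (0, 3); (-6, 14) → (-6, -14); (-2, 4) → (-2, -4); (-1, 1) → (-1, -1)
T5 shear: x ← x + 2·y: (0, 3) → (6, 3); (-6, -14) → (-34, -14); (-2, -4) → (-10, -4); (-1, -1) → (-3, -1)
T6 translate by (5, 0): (6, 3) → (11, 3); (-34, -14) → (-29, -14); (-10, -4) → (-5, -4); (-3, -1) → (2, -1)

image vertices: (11, 3), (-29, -14), (-5, -4), (2, -1)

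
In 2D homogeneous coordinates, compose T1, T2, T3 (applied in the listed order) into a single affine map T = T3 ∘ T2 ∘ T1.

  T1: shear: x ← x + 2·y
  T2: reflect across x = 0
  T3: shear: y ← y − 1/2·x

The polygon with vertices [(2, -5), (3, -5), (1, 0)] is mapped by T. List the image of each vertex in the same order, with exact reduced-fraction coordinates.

T1 shear: x ← x + 2·y: (2, -5) → (-8, -5); (3, -5) → (-7, -5); (1, 0) → (1, 0)
T2 reflect across x = 0: (-8, -5) → (8, -5); (-7, -5) → (7, -5); (1, 0) → (-1, 0)
T3 shear: y ← y − 1/2·x: (8, -5) → (8, -9); (7, -5) → (7, -17/2); (-1, 0) → (-1, 1/2)

image vertices: (8, -9), (7, -17/2), (-1, 1/2)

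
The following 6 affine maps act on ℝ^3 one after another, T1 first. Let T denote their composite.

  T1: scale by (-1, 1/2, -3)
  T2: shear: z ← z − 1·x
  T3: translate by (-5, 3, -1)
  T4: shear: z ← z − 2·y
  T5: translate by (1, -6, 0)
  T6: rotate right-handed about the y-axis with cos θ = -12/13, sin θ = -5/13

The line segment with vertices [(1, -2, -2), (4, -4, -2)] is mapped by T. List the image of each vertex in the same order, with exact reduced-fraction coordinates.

T1 scale by (-1, 1/2, -3): (1, -2, -2) → (-1, -1, 6); (4, -4, -2) → (-4, -2, 6)
T2 shear: z ← z − 1·x: (-1, -1, 6) → (-1, -1, 7); (-4, -2, 6) → (-4, -2, 10)
T3 translate by (-5, 3, -1): (-1, -1, 7) → (-6, 2, 6); (-4, -2, 10) → (-9, 1, 9)
T4 shear: z ← z − 2·y: (-6, 2, 6) → (-6, 2, 2); (-9, 1, 9) → (-9, 1, 7)
T5 translate by (1, -6, 0): (-6, 2, 2) → (-5, -4, 2); (-9, 1, 7) → (-8, -5, 7)
T6 rotate right-handed about the y-axis with cos θ = -12/13, sin θ = -5/13: (-5, -4, 2) → (50/13, -4, -49/13); (-8, -5, 7) → (61/13, -5, -124/13)

image vertices: (50/13, -4, -49/13), (61/13, -5, -124/13)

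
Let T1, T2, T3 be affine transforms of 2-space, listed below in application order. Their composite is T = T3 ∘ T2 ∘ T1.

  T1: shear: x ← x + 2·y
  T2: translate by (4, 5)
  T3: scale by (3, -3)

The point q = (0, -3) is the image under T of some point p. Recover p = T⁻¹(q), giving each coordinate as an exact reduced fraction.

T1 = [1 2 0; 0 1 0; 0 0 1]
T2·T1 = [1 2 4; 0 1 5; 0 0 1]
T3·…·T1 = [3 6 12; 0 -3 -15; 0 0 1]
det M = -9; M⁻¹ = [1/3 2/3 6; 0 -1/3 -5; 0 0 1]
M⁻¹ · (0, -3)ᵀ = (4, -4)ᵀ

p = (4, -4)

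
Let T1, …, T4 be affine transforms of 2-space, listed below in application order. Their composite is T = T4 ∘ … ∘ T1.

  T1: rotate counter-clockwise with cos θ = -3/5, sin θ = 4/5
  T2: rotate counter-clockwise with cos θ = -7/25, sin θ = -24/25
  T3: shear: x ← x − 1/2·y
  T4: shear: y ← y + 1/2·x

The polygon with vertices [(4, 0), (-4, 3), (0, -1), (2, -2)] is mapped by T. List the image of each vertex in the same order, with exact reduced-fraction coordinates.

image vertices: (76/25, 366/125), (-11/2, -27/20), (41/50, -263/500), (79/25, 103/250)

T1 rotate counter-clockwise with cos θ = -3/5, sin θ = 4/5: (4, 0) → (-12/5, 16/5); (-4, 3) → (0, -5); (0, -1) → (4/5, 3/5); (2, -2) → (2/5, 14/5)
T2 rotate counter-clockwise with cos θ = -7/25, sin θ = -24/25: (-12/5, 16/5) → (468/125, 176/125); (0, -5) → (-24/5, 7/5); (4/5, 3/5) → (44/125, -117/125); (2/5, 14/5) → (322/125, -146/125)
T3 shear: x ← x − 1/2·y: (468/125, 176/125) → (76/25, 176/125); (-24/5, 7/5) → (-11/2, 7/5); (44/125, -117/125) → (41/50, -117/125); (322/125, -146/125) → (79/25, -146/125)
T4 shear: y ← y + 1/2·x: (76/25, 176/125) → (76/25, 366/125); (-11/2, 7/5) → (-11/2, -27/20); (41/50, -117/125) → (41/50, -263/500); (79/25, -146/125) → (79/25, 103/250)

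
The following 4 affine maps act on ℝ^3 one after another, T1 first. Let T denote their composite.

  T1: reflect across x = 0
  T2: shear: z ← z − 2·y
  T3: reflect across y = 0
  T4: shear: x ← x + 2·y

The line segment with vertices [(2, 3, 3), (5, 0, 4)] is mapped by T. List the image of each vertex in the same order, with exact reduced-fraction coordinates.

image vertices: (-8, -3, -3), (-5, 0, 4)

T1 reflect across x = 0: (2, 3, 3) → (-2, 3, 3); (5, 0, 4) → (-5, 0, 4)
T2 shear: z ← z − 2·y: (-2, 3, 3) → (-2, 3, -3); (-5, 0, 4) → (-5, 0, 4)
T3 reflect across y = 0: (-2, 3, -3) → (-2, -3, -3); (-5, 0, 4) → (-5, 0, 4)
T4 shear: x ← x + 2·y: (-2, -3, -3) → (-8, -3, -3); (-5, 0, 4) → (-5, 0, 4)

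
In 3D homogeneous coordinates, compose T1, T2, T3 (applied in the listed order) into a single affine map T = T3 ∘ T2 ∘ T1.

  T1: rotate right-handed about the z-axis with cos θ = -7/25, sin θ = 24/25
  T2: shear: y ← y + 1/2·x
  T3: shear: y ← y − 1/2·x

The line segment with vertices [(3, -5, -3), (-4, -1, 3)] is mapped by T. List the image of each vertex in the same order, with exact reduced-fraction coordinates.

image vertices: (99/25, 107/25, -3), (52/25, -89/25, 3)

T1 rotate right-handed about the z-axis with cos θ = -7/25, sin θ = 24/25: (3, -5, -3) → (99/25, 107/25, -3); (-4, -1, 3) → (52/25, -89/25, 3)
T2 shear: y ← y + 1/2·x: (99/25, 107/25, -3) → (99/25, 313/50, -3); (52/25, -89/25, 3) → (52/25, -63/25, 3)
T3 shear: y ← y − 1/2·x: (99/25, 313/50, -3) → (99/25, 107/25, -3); (52/25, -63/25, 3) → (52/25, -89/25, 3)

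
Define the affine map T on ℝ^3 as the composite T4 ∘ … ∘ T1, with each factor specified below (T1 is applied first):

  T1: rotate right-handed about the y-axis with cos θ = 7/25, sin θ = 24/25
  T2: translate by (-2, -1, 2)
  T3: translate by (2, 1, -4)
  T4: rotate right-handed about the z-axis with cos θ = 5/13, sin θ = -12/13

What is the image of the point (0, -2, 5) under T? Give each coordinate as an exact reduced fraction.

T(p) = (0, -26/5, -3/5)

T1 rotate right-handed about the y-axis with cos θ = 7/25, sin θ = 24/25: (0, -2, 5) → (24/5, -2, 7/5)
T2 translate by (-2, -1, 2): (24/5, -2, 7/5) → (14/5, -3, 17/5)
T3 translate by (2, 1, -4): (14/5, -3, 17/5) → (24/5, -2, -3/5)
T4 rotate right-handed about the z-axis with cos θ = 5/13, sin θ = -12/13: (24/5, -2, -3/5) → (0, -26/5, -3/5)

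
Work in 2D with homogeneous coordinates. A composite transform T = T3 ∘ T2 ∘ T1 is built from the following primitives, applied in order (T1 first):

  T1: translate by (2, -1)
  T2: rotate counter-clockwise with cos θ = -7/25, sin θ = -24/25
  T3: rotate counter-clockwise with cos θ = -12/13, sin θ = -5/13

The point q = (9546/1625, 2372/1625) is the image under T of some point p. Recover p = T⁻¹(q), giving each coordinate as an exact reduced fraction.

T1 = [1 0 2; 0 1 -1; 0 0 1]
T2·T1 = [-7/25 24/25 -38/25; -24/25 -7/25 -41/25; 0 0 1]
T3·…·T1 = [-36/325 -323/325 251/325; 323/325 -36/325 682/325; 0 0 1]
det M = 1; M⁻¹ = [-36/325 323/325 -2; -323/325 -36/325 1; 0 0 1]
M⁻¹ · (9546/1625, 2372/1625)ᵀ = (-6/5, -5)ᵀ

p = (-6/5, -5)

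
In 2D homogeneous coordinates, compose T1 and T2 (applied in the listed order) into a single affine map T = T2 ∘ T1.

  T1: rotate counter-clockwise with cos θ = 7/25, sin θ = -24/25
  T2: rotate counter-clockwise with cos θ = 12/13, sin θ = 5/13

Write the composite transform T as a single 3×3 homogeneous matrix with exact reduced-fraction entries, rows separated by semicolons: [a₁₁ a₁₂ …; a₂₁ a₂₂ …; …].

T1 = [7/25 24/25 0; -24/25 7/25 0; 0 0 1]
T2·T1 = [204/325 253/325 0; -253/325 204/325 0; 0 0 1]

T = [204/325 253/325 0; -253/325 204/325 0; 0 0 1]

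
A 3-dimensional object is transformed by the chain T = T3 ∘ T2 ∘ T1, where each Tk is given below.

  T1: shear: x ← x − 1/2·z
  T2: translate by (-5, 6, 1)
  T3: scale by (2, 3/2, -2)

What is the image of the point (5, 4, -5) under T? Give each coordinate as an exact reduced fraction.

T(p) = (5, 15, 8)

T1 shear: x ← x − 1/2·z: (5, 4, -5) → (15/2, 4, -5)
T2 translate by (-5, 6, 1): (15/2, 4, -5) → (5/2, 10, -4)
T3 scale by (2, 3/2, -2): (5/2, 10, -4) → (5, 15, 8)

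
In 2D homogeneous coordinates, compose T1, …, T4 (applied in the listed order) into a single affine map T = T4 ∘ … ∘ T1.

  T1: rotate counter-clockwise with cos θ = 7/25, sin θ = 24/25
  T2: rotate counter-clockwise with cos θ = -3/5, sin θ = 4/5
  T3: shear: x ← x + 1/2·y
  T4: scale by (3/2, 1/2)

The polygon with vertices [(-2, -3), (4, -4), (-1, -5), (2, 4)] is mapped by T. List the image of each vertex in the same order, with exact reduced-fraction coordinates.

T1 rotate counter-clockwise with cos θ = 7/25, sin θ = 24/25: (-2, -3) → (58/25, -69/25); (4, -4) → (124/25, 68/25); (-1, -5) → (113/25, -59/25); (2, 4) → (-82/25, 76/25)
T2 rotate counter-clockwise with cos θ = -3/5, sin θ = 4/5: (58/25, -69/25) → (102/125, 439/125); (124/25, 68/25) → (-644/125, 292/125); (113/25, -59/25) → (-103/125, 629/125); (-82/25, 76/25) → (-58/125, -556/125)
T3 shear: x ← x + 1/2·y: (102/125, 439/125) → (643/250, 439/125); (-644/125, 292/125) → (-498/125, 292/125); (-103/125, 629/125) → (423/250, 629/125); (-58/125, -556/125) → (-336/125, -556/125)
T4 scale by (3/2, 1/2): (643/250, 439/125) → (1929/500, 439/250); (-498/125, 292/125) → (-747/125, 146/125); (423/250, 629/125) → (1269/500, 629/250); (-336/125, -556/125) → (-504/125, -278/125)

image vertices: (1929/500, 439/250), (-747/125, 146/125), (1269/500, 629/250), (-504/125, -278/125)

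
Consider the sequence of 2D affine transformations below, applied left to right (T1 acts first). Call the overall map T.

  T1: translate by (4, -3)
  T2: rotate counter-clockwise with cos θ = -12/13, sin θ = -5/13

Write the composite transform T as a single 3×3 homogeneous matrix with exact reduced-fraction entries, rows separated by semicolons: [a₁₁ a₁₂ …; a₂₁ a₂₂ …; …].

T1 = [1 0 4; 0 1 -3; 0 0 1]
T2·T1 = [-12/13 5/13 -63/13; -5/13 -12/13 16/13; 0 0 1]

T = [-12/13 5/13 -63/13; -5/13 -12/13 16/13; 0 0 1]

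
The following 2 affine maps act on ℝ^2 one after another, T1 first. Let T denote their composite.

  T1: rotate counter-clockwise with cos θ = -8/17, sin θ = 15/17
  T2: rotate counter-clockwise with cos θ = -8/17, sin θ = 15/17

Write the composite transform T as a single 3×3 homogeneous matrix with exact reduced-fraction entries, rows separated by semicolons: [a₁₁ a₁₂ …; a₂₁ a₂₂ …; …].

T1 = [-8/17 -15/17 0; 15/17 -8/17 0; 0 0 1]
T2·T1 = [-161/289 240/289 0; -240/289 -161/289 0; 0 0 1]

T = [-161/289 240/289 0; -240/289 -161/289 0; 0 0 1]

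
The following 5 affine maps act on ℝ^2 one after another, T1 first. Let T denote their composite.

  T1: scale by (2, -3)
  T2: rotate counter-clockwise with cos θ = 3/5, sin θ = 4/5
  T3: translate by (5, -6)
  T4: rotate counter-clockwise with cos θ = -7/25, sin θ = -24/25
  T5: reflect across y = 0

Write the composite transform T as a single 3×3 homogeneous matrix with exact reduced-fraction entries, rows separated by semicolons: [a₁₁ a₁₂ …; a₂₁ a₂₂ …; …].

T1 = [2 0 0; 0 -3 0; 0 0 1]
T2·T1 = [6/5 12/5 0; 8/5 -9/5 0; 0 0 1]
T3·…·T1 = [6/5 12/5 5; 8/5 -9/5 -6; 0 0 1]
T4·…·T1 = [6/5 -12/5 -179/25; -8/5 -9/5 -78/25; 0 0 1]
T5·…·T1 = [6/5 -12/5 -179/25; 8/5 9/5 78/25; 0 0 1]

T = [6/5 -12/5 -179/25; 8/5 9/5 78/25; 0 0 1]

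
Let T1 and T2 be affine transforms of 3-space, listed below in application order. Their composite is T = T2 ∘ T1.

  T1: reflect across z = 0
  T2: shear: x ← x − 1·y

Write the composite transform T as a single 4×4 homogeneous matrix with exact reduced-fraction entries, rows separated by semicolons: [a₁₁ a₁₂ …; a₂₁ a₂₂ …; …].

T1 = [1 0 0 0; 0 1 0 0; 0 0 -1 0; 0 0 0 1]
T2·T1 = [1 -1 0 0; 0 1 0 0; 0 0 -1 0; 0 0 0 1]

T = [1 -1 0 0; 0 1 0 0; 0 0 -1 0; 0 0 0 1]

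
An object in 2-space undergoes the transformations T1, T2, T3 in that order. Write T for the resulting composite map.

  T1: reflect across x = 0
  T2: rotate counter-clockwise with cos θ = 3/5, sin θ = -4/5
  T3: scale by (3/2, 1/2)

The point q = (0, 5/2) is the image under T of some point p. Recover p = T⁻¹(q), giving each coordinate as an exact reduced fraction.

p = (4, 3)

T1 = [-1 0 0; 0 1 0; 0 0 1]
T2·T1 = [-3/5 4/5 0; 4/5 3/5 0; 0 0 1]
T3·…·T1 = [-9/10 6/5 0; 2/5 3/10 0; 0 0 1]
det M = -3/4; M⁻¹ = [-2/5 8/5 0; 8/15 6/5 0; 0 0 1]
M⁻¹ · (0, 5/2)ᵀ = (4, 3)ᵀ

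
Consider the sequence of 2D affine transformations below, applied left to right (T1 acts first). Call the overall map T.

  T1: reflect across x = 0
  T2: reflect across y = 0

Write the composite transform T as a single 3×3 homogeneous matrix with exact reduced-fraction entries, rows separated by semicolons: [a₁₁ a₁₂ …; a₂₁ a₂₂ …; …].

T1 = [-1 0 0; 0 1 0; 0 0 1]
T2·T1 = [-1 0 0; 0 -1 0; 0 0 1]

T = [-1 0 0; 0 -1 0; 0 0 1]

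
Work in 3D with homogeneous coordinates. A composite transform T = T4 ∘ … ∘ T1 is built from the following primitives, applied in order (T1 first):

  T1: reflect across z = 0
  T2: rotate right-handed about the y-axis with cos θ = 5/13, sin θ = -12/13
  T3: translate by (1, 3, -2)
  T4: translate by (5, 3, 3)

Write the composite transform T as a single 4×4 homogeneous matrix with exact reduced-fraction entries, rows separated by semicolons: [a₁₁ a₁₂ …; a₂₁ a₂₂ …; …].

T = [5/13 0 12/13 6; 0 1 0 6; 12/13 0 -5/13 1; 0 0 0 1]

T1 = [1 0 0 0; 0 1 0 0; 0 0 -1 0; 0 0 0 1]
T2·T1 = [5/13 0 12/13 0; 0 1 0 0; 12/13 0 -5/13 0; 0 0 0 1]
T3·…·T1 = [5/13 0 12/13 1; 0 1 0 3; 12/13 0 -5/13 -2; 0 0 0 1]
T4·…·T1 = [5/13 0 12/13 6; 0 1 0 6; 12/13 0 -5/13 1; 0 0 0 1]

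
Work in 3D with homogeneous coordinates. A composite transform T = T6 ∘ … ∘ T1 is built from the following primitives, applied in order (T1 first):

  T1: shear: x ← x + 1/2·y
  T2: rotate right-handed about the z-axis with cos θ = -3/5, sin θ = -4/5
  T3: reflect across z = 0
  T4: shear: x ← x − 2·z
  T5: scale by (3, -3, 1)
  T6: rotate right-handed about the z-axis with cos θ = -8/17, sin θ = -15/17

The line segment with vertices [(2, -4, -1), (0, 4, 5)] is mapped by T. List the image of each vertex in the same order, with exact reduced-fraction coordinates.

T1 shear: x ← x + 1/2·y: (2, -4, -1) → (0, -4, -1); (0, 4, 5) → (2, 4, 5)
T2 rotate right-handed about the z-axis with cos θ = -3/5, sin θ = -4/5: (0, -4, -1) → (-16/5, 12/5, -1); (2, 4, 5) → (2, -4, 5)
T3 reflect across z = 0: (-16/5, 12/5, -1) → (-16/5, 12/5, 1); (2, -4, 5) → (2, -4, -5)
T4 shear: x ← x − 2·z: (-16/5, 12/5, 1) → (-26/5, 12/5, 1); (2, -4, -5) → (12, -4, -5)
T5 scale by (3, -3, 1): (-26/5, 12/5, 1) → (-78/5, -36/5, 1); (12, -4, -5) → (36, 12, -5)
T6 rotate right-handed about the z-axis with cos θ = -8/17, sin θ = -15/17: (-78/5, -36/5, 1) → (84/85, 1458/85, 1); (36, 12, -5) → (-108/17, -636/17, -5)

image vertices: (84/85, 1458/85, 1), (-108/17, -636/17, -5)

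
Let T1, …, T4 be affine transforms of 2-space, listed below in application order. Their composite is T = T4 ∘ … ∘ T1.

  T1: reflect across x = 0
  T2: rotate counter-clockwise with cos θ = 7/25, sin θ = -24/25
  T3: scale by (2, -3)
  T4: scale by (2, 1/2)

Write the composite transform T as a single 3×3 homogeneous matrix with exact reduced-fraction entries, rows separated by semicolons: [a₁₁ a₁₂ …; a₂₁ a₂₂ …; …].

T = [-28/25 96/25 0; -36/25 -21/50 0; 0 0 1]

T1 = [-1 0 0; 0 1 0; 0 0 1]
T2·T1 = [-7/25 24/25 0; 24/25 7/25 0; 0 0 1]
T3·…·T1 = [-14/25 48/25 0; -72/25 -21/25 0; 0 0 1]
T4·…·T1 = [-28/25 96/25 0; -36/25 -21/50 0; 0 0 1]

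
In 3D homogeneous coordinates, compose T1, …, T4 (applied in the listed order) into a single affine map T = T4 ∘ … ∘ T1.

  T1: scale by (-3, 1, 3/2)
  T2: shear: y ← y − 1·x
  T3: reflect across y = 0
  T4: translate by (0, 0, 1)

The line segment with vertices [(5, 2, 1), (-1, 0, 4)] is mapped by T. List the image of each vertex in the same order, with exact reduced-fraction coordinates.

image vertices: (-15, -17, 5/2), (3, 3, 7)

T1 scale by (-3, 1, 3/2): (5, 2, 1) → (-15, 2, 3/2); (-1, 0, 4) → (3, 0, 6)
T2 shear: y ← y − 1·x: (-15, 2, 3/2) → (-15, 17, 3/2); (3, 0, 6) → (3, -3, 6)
T3 reflect across y = 0: (-15, 17, 3/2) → (-15, -17, 3/2); (3, -3, 6) → (3, 3, 6)
T4 translate by (0, 0, 1): (-15, -17, 3/2) → (-15, -17, 5/2); (3, 3, 6) → (3, 3, 7)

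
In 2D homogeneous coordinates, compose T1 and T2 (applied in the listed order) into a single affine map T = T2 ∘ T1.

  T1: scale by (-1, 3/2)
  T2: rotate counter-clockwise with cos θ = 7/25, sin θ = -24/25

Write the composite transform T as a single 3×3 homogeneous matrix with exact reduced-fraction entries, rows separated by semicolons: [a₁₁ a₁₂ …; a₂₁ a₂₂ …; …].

T = [-7/25 36/25 0; 24/25 21/50 0; 0 0 1]

T1 = [-1 0 0; 0 3/2 0; 0 0 1]
T2·T1 = [-7/25 36/25 0; 24/25 21/50 0; 0 0 1]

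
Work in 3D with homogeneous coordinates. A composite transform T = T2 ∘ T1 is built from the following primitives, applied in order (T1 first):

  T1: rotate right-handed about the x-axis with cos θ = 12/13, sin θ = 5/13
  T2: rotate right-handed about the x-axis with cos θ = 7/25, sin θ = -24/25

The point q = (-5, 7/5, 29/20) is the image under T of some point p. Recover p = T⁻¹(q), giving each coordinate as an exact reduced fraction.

p = (-5, -1/4, 2)

T1 = [1 0 0 0; 0 12/13 -5/13 0; 0 5/13 12/13 0; 0 0 0 1]
T2·T1 = [1 0 0 0; 0 204/325 253/325 0; 0 -253/325 204/325 0; 0 0 0 1]
det M = 1; M⁻¹ = [1 0 0 0; 0 204/325 -253/325 0; 0 253/325 204/325 0; 0 0 0 1]
M⁻¹ · (-5, 7/5, 29/20)ᵀ = (-5, -1/4, 2)ᵀ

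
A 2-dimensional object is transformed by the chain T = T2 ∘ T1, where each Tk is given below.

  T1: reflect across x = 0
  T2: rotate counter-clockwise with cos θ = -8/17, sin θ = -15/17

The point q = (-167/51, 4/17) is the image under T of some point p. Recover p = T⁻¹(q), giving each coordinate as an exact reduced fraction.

p = (-4/3, -3)

T1 = [-1 0 0; 0 1 0; 0 0 1]
T2·T1 = [8/17 15/17 0; 15/17 -8/17 0; 0 0 1]
det M = -1; M⁻¹ = [8/17 15/17 0; 15/17 -8/17 0; 0 0 1]
M⁻¹ · (-167/51, 4/17)ᵀ = (-4/3, -3)ᵀ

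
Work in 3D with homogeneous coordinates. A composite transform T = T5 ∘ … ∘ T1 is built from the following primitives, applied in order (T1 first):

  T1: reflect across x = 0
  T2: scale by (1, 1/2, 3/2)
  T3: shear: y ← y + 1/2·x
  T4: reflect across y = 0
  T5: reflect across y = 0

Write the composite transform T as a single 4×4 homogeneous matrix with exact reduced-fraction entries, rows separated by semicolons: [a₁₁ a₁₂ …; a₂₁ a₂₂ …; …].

T1 = [-1 0 0 0; 0 1 0 0; 0 0 1 0; 0 0 0 1]
T2·T1 = [-1 0 0 0; 0 1/2 0 0; 0 0 3/2 0; 0 0 0 1]
T3·…·T1 = [-1 0 0 0; -1/2 1/2 0 0; 0 0 3/2 0; 0 0 0 1]
T4·…·T1 = [-1 0 0 0; 1/2 -1/2 0 0; 0 0 3/2 0; 0 0 0 1]
T5·…·T1 = [-1 0 0 0; -1/2 1/2 0 0; 0 0 3/2 0; 0 0 0 1]

T = [-1 0 0 0; -1/2 1/2 0 0; 0 0 3/2 0; 0 0 0 1]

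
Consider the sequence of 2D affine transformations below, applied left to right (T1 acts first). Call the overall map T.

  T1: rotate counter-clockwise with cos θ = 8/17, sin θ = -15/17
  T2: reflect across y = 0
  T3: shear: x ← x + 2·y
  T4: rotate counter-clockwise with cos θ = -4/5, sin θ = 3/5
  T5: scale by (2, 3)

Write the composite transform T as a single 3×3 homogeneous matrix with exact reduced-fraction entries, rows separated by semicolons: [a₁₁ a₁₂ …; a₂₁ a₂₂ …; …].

T1 = [8/17 15/17 0; -15/17 8/17 0; 0 0 1]
T2·T1 = [8/17 15/17 0; 15/17 -8/17 0; 0 0 1]
T3·…·T1 = [38/17 -1/17 0; 15/17 -8/17 0; 0 0 1]
T4·…·T1 = [-197/85 28/85 0; 54/85 29/85 0; 0 0 1]
T5·…·T1 = [-394/85 56/85 0; 162/85 87/85 0; 0 0 1]

T = [-394/85 56/85 0; 162/85 87/85 0; 0 0 1]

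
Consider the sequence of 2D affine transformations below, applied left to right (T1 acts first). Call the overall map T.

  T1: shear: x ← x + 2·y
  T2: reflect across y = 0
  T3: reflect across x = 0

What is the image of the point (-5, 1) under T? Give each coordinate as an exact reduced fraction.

T1 shear: x ← x + 2·y: (-5, 1) → (-3, 1)
T2 reflect across y = 0: (-3, 1) → (-3, -1)
T3 reflect across x = 0: (-3, -1) → (3, -1)

T(p) = (3, -1)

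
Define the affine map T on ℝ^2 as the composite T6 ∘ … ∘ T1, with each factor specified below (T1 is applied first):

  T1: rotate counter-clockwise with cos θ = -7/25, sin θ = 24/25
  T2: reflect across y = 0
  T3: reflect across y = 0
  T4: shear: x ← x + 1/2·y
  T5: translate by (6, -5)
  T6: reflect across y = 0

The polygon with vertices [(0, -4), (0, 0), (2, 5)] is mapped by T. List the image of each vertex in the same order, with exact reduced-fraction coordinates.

image vertices: (52/5, 97/25), (6, 5), (9/10, 112/25)

T1 rotate counter-clockwise with cos θ = -7/25, sin θ = 24/25: (0, -4) → (96/25, 28/25); (0, 0) → (0, 0); (2, 5) → (-134/25, 13/25)
T2 reflect across y = 0: (96/25, 28/25) → (96/25, -28/25); (0, 0) → (0, 0); (-134/25, 13/25) → (-134/25, -13/25)
T3 reflect across y = 0: (96/25, -28/25) → (96/25, 28/25); (0, 0) → (0, 0); (-134/25, -13/25) → (-134/25, 13/25)
T4 shear: x ← x + 1/2·y: (96/25, 28/25) → (22/5, 28/25); (0, 0) → (0, 0); (-134/25, 13/25) → (-51/10, 13/25)
T5 translate by (6, -5): (22/5, 28/25) → (52/5, -97/25); (0, 0) → (6, -5); (-51/10, 13/25) → (9/10, -112/25)
T6 reflect across y = 0: (52/5, -97/25) → (52/5, 97/25); (6, -5) → (6, 5); (9/10, -112/25) → (9/10, 112/25)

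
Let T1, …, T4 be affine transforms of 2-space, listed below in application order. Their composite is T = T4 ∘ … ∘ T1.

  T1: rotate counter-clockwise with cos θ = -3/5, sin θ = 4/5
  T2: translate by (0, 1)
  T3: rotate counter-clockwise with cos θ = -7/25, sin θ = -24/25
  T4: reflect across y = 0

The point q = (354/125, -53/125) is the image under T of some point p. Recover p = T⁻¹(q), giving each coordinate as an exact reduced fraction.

T1 = [-3/5 -4/5 0; 4/5 -3/5 0; 0 0 1]
T2·T1 = [-3/5 -4/5 0; 4/5 -3/5 1; 0 0 1]
T3·…·T1 = [117/125 -44/125 24/25; 44/125 117/125 -7/25; 0 0 1]
T4·…·T1 = [117/125 -44/125 24/25; -44/125 -117/125 7/25; 0 0 1]
det M = -1; M⁻¹ = [117/125 -44/125 -4/5; -44/125 -117/125 3/5; 0 0 1]
M⁻¹ · (354/125, -53/125)ᵀ = (2, 0)ᵀ

p = (2, 0)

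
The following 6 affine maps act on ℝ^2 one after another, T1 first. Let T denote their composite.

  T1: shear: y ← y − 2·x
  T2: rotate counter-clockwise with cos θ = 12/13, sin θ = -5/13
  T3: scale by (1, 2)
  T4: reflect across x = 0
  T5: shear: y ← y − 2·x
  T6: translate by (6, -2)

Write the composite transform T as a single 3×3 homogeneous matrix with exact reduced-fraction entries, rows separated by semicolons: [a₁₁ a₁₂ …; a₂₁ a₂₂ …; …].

T1 = [1 0 0; -2 1 0; 0 0 1]
T2·T1 = [2/13 5/13 0; -29/13 12/13 0; 0 0 1]
T3·…·T1 = [2/13 5/13 0; -58/13 24/13 0; 0 0 1]
T4·…·T1 = [-2/13 -5/13 0; -58/13 24/13 0; 0 0 1]
T5·…·T1 = [-2/13 -5/13 0; -54/13 34/13 0; 0 0 1]
T6·…·T1 = [-2/13 -5/13 6; -54/13 34/13 -2; 0 0 1]

T = [-2/13 -5/13 6; -54/13 34/13 -2; 0 0 1]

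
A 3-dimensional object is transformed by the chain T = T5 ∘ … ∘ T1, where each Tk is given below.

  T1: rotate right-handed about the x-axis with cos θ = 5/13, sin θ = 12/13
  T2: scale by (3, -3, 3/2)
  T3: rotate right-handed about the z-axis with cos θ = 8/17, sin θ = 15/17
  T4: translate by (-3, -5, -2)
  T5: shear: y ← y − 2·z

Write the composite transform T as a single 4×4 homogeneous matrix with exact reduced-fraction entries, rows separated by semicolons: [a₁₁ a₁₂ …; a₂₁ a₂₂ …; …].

T1 = [1 0 0 0; 0 5/13 -12/13 0; 0 12/13 5/13 0; 0 0 0 1]
T2·T1 = [3 0 0 0; 0 -15/13 36/13 0; 0 18/13 15/26 0; 0 0 0 1]
T3·…·T1 = [24/17 225/221 -540/221 0; 45/17 -120/221 288/221 0; 0 18/13 15/26 0; 0 0 0 1]
T4·…·T1 = [24/17 225/221 -540/221 -3; 45/17 -120/221 288/221 -5; 0 18/13 15/26 -2; 0 0 0 1]
T5·…·T1 = [24/17 225/221 -540/221 -3; 45/17 -732/221 33/221 -1; 0 18/13 15/26 -2; 0 0 0 1]

T = [24/17 225/221 -540/221 -3; 45/17 -732/221 33/221 -1; 0 18/13 15/26 -2; 0 0 0 1]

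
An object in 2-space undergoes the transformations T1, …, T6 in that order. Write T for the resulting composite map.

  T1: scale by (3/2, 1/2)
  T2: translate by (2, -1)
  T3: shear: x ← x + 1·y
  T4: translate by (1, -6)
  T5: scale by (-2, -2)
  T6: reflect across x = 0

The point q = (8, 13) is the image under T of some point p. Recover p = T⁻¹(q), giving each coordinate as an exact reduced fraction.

T1 = [3/2 0 0; 0 1/2 0; 0 0 1]
T2·T1 = [3/2 0 2; 0 1/2 -1; 0 0 1]
T3·…·T1 = [3/2 1/2 1; 0 1/2 -1; 0 0 1]
T4·…·T1 = [3/2 1/2 2; 0 1/2 -7; 0 0 1]
T5·…·T1 = [-3 -1 -4; 0 -1 14; 0 0 1]
T6·…·T1 = [3 1 4; 0 -1 14; 0 0 1]
det M = -3; M⁻¹ = [1/3 1/3 -6; 0 -1 14; 0 0 1]
M⁻¹ · (8, 13)ᵀ = (1, 1)ᵀ

p = (1, 1)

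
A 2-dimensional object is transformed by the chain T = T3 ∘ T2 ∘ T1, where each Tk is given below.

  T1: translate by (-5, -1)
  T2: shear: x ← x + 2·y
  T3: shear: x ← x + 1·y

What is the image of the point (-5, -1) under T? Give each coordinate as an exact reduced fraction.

T(p) = (-16, -2)

T1 translate by (-5, -1): (-5, -1) → (-10, -2)
T2 shear: x ← x + 2·y: (-10, -2) → (-14, -2)
T3 shear: x ← x + 1·y: (-14, -2) → (-16, -2)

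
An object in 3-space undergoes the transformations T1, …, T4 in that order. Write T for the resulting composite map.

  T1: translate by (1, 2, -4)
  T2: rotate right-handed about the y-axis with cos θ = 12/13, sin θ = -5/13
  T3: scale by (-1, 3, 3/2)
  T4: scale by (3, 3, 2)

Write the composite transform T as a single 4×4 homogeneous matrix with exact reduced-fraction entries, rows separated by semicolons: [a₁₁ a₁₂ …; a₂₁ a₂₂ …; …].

T = [-36/13 0 15/13 -96/13; 0 9 0 18; 15/13 0 36/13 -129/13; 0 0 0 1]

T1 = [1 0 0 1; 0 1 0 2; 0 0 1 -4; 0 0 0 1]
T2·T1 = [12/13 0 -5/13 32/13; 0 1 0 2; 5/13 0 12/13 -43/13; 0 0 0 1]
T3·…·T1 = [-12/13 0 5/13 -32/13; 0 3 0 6; 15/26 0 18/13 -129/26; 0 0 0 1]
T4·…·T1 = [-36/13 0 15/13 -96/13; 0 9 0 18; 15/13 0 36/13 -129/13; 0 0 0 1]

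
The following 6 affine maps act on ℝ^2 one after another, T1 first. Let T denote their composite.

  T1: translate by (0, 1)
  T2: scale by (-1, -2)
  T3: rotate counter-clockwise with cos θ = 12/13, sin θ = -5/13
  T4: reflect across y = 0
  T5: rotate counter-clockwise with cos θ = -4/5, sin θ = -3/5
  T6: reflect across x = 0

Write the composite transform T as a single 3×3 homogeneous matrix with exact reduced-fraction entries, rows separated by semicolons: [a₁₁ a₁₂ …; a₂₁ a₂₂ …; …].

T1 = [1 0 0; 0 1 1; 0 0 1]
T2·T1 = [-1 0 0; 0 -2 -2; 0 0 1]
T3·…·T1 = [-12/13 -10/13 -10/13; 5/13 -24/13 -24/13; 0 0 1]
T4·…·T1 = [-12/13 -10/13 -10/13; -5/13 24/13 24/13; 0 0 1]
T5·…·T1 = [33/65 112/65 112/65; 56/65 -66/65 -66/65; 0 0 1]
T6·…·T1 = [-33/65 -112/65 -112/65; 56/65 -66/65 -66/65; 0 0 1]

T = [-33/65 -112/65 -112/65; 56/65 -66/65 -66/65; 0 0 1]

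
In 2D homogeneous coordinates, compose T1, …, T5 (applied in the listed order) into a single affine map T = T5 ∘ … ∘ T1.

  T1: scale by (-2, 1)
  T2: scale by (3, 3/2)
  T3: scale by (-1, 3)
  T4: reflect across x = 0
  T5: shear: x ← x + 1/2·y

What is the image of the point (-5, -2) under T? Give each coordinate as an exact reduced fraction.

T1 scale by (-2, 1): (-5, -2) → (10, -2)
T2 scale by (3, 3/2): (10, -2) → (30, -3)
T3 scale by (-1, 3): (30, -3) → (-30, -9)
T4 reflect across x = 0: (-30, -9) → (30, -9)
T5 shear: x ← x + 1/2·y: (30, -9) → (51/2, -9)

T(p) = (51/2, -9)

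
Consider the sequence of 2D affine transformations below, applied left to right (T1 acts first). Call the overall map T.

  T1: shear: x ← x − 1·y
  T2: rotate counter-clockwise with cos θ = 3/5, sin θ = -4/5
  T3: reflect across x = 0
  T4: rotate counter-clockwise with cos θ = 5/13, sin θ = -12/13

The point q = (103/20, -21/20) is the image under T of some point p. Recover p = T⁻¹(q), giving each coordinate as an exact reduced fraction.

T1 = [1 -1 0; 0 1 0; 0 0 1]
T2·T1 = [3/5 1/5 0; -4/5 7/5 0; 0 0 1]
T3·…·T1 = [-3/5 -1/5 0; -4/5 7/5 0; 0 0 1]
T4·…·T1 = [-63/65 79/65 0; 16/65 47/65 0; 0 0 1]
det M = -1; M⁻¹ = [-47/65 79/65 0; 16/65 63/65 0; 0 0 1]
M⁻¹ · (103/20, -21/20)ᵀ = (-5, 1/4)ᵀ

p = (-5, 1/4)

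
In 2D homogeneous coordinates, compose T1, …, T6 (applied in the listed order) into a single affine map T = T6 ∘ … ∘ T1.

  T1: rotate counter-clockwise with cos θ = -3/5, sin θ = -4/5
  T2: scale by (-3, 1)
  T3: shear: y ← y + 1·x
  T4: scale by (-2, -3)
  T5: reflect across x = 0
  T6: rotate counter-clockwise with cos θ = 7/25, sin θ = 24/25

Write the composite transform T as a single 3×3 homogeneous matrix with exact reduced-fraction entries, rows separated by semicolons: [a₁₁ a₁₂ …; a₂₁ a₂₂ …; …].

T1 = [-3/5 4/5 0; -4/5 -3/5 0; 0 0 1]
T2·T1 = [9/5 -12/5 0; -4/5 -3/5 0; 0 0 1]
T3·…·T1 = [9/5 -12/5 0; 1 -3 0; 0 0 1]
T4·…·T1 = [-18/5 24/5 0; -3 9 0; 0 0 1]
T5·…·T1 = [18/5 -24/5 0; -3 9 0; 0 0 1]
T6·…·T1 = [486/125 -1248/125 0; 327/125 -261/125 0; 0 0 1]

T = [486/125 -1248/125 0; 327/125 -261/125 0; 0 0 1]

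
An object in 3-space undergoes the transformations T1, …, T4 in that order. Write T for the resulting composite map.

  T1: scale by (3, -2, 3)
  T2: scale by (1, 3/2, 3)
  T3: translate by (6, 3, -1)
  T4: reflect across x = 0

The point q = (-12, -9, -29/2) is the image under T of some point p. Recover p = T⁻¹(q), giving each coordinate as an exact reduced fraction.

p = (2, 4, -3/2)

T1 = [3 0 0 0; 0 -2 0 0; 0 0 3 0; 0 0 0 1]
T2·T1 = [3 0 0 0; 0 -3 0 0; 0 0 9 0; 0 0 0 1]
T3·…·T1 = [3 0 0 6; 0 -3 0 3; 0 0 9 -1; 0 0 0 1]
T4·…·T1 = [-3 0 0 -6; 0 -3 0 3; 0 0 9 -1; 0 0 0 1]
det M = 81; M⁻¹ = [-1/3 0 0 -2; 0 -1/3 0 1; 0 0 1/9 1/9; 0 0 0 1]
M⁻¹ · (-12, -9, -29/2)ᵀ = (2, 4, -3/2)ᵀ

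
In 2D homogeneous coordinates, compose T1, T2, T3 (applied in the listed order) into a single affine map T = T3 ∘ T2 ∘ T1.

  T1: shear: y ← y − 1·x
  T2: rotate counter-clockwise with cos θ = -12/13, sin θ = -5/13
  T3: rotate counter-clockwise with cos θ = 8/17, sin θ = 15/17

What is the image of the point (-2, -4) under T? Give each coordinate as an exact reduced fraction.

T(p) = (-398/221, 482/221)

T1 shear: y ← y − 1·x: (-2, -4) → (-2, -2)
T2 rotate counter-clockwise with cos θ = -12/13, sin θ = -5/13: (-2, -2) → (14/13, 34/13)
T3 rotate counter-clockwise with cos θ = 8/17, sin θ = 15/17: (14/13, 34/13) → (-398/221, 482/221)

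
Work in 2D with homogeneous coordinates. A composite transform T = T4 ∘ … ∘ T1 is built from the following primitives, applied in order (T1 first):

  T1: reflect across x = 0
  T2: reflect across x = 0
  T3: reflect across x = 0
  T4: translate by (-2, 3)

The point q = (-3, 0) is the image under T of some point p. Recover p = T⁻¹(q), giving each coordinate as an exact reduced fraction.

T1 = [-1 0 0; 0 1 0; 0 0 1]
T2·T1 = [1 0 0; 0 1 0; 0 0 1]
T3·…·T1 = [-1 0 0; 0 1 0; 0 0 1]
T4·…·T1 = [-1 0 -2; 0 1 3; 0 0 1]
det M = -1; M⁻¹ = [-1 0 -2; 0 1 -3; 0 0 1]
M⁻¹ · (-3, 0)ᵀ = (1, -3)ᵀ

p = (1, -3)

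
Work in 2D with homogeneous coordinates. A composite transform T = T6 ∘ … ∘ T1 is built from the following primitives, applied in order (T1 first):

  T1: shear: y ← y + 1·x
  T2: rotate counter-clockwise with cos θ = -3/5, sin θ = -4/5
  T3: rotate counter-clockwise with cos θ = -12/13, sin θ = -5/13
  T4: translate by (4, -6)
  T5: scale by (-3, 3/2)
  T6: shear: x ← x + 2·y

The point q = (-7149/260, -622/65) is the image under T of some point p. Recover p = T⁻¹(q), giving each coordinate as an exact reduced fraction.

T1 = [1 0 0; 1 1 0; 0 0 1]
T2·T1 = [1/5 4/5 0; -7/5 -3/5 0; 0 0 1]
T3·…·T1 = [-47/65 -63/65 0; 79/65 16/65 0; 0 0 1]
T4·…·T1 = [-47/65 -63/65 4; 79/65 16/65 -6; 0 0 1]
T5·…·T1 = [141/65 189/65 -12; 237/130 24/65 -9; 0 0 1]
T6·…·T1 = [378/65 237/65 -30; 237/130 24/65 -9; 0 0 1]
det M = -9/2; M⁻¹ = [-16/195 158/195 314/65; 79/195 -84/65 34/65; 0 0 1]
M⁻¹ · (-7149/260, -622/65)ᵀ = (-2/3, 7/4)ᵀ

p = (-2/3, 7/4)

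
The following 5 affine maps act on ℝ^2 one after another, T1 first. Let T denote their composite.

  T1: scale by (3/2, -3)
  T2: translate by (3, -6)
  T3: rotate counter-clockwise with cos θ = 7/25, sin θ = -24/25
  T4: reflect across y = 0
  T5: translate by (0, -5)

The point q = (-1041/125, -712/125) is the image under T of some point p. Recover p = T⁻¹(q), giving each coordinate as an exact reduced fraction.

p = (-4, 3/5)

T1 = [3/2 0 0; 0 -3 0; 0 0 1]
T2·T1 = [3/2 0 3; 0 -3 -6; 0 0 1]
T3·…·T1 = [21/50 -72/25 -123/25; -36/25 -21/25 -114/25; 0 0 1]
T4·…·T1 = [21/50 -72/25 -123/25; 36/25 21/25 114/25; 0 0 1]
T5·…·T1 = [21/50 -72/25 -123/25; 36/25 21/25 -11/25; 0 0 1]
det M = 9/2; M⁻¹ = [14/75 16/25 6/5; -8/25 7/75 -23/15; 0 0 1]
M⁻¹ · (-1041/125, -712/125)ᵀ = (-4, 3/5)ᵀ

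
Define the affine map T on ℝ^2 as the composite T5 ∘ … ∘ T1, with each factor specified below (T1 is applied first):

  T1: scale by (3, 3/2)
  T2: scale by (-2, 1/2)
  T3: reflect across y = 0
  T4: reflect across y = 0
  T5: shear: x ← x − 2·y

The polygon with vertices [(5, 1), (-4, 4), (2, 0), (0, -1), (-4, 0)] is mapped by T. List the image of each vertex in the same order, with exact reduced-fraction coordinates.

T1 scale by (3, 3/2): (5, 1) → (15, 3/2); (-4, 4) → (-12, 6); (2, 0) → (6, 0); (0, -1) → (0, -3/2); (-4, 0) → (-12, 0)
T2 scale by (-2, 1/2): (15, 3/2) → (-30, 3/4); (-12, 6) → (24, 3); (6, 0) → (-12, 0); (0, -3/2) → (0, -3/4); (-12, 0) → (24, 0)
T3 reflect across y = 0: (-30, 3/4) → (-30, -3/4); (24, 3) → (24, -3); (-12, 0) → (-12, 0); (0, -3/4) → (0, 3/4); (24, 0) → (24, 0)
T4 reflect across y = 0: (-30, -3/4) → (-30, 3/4); (24, -3) → (24, 3); (-12, 0) → (-12, 0); (0, 3/4) → (0, -3/4); (24, 0) → (24, 0)
T5 shear: x ← x − 2·y: (-30, 3/4) → (-63/2, 3/4); (24, 3) → (18, 3); (-12, 0) → (-12, 0); (0, -3/4) → (3/2, -3/4); (24, 0) → (24, 0)

image vertices: (-63/2, 3/4), (18, 3), (-12, 0), (3/2, -3/4), (24, 0)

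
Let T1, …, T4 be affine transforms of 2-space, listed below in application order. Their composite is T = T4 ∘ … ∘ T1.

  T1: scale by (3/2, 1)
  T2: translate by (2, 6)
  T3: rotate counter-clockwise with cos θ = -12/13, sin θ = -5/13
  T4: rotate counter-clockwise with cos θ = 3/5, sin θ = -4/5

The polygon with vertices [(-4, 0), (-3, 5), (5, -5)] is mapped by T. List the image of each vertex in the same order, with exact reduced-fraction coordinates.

T1 scale by (3/2, 1): (-4, 0) → (-6, 0); (-3, 5) → (-9/2, 5); (5, -5) → (15/2, -5)
T2 translate by (2, 6): (-6, 0) → (-4, 6); (-9/2, 5) → (-5/2, 11); (15/2, -5) → (19/2, 1)
T3 rotate counter-clockwise with cos θ = -12/13, sin θ = -5/13: (-4, 6) → (6, -4); (-5/2, 11) → (85/13, -239/26); (19/2, 1) → (-109/13, -119/26)
T4 rotate counter-clockwise with cos θ = 3/5, sin θ = -4/5: (6, -4) → (2/5, -36/5); (85/13, -239/26) → (-223/65, -1397/130); (-109/13, -119/26) → (-113/13, 103/26)

image vertices: (2/5, -36/5), (-223/65, -1397/130), (-113/13, 103/26)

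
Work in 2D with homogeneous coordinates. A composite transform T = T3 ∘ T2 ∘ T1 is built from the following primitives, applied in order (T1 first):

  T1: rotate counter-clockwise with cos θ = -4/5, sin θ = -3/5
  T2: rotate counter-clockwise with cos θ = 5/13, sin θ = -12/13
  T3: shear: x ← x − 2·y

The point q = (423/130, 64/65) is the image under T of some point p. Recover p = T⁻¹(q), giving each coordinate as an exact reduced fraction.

T1 = [-4/5 3/5 0; -3/5 -4/5 0; 0 0 1]
T2·T1 = [-56/65 -33/65 0; 33/65 -56/65 0; 0 0 1]
T3·…·T1 = [-122/65 79/65 0; 33/65 -56/65 0; 0 0 1]
det M = 1; M⁻¹ = [-56/65 -79/65 0; -33/65 -122/65 0; 0 0 1]
M⁻¹ · (423/130, 64/65)ᵀ = (-4, -7/2)ᵀ

p = (-4, -7/2)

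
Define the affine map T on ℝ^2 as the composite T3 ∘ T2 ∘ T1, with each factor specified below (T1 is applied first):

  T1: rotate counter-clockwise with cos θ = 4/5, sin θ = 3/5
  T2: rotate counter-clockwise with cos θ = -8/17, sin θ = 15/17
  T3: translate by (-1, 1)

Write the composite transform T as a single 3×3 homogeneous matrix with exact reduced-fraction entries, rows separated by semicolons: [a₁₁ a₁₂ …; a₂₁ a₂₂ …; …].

T = [-77/85 -36/85 -1; 36/85 -77/85 1; 0 0 1]

T1 = [4/5 -3/5 0; 3/5 4/5 0; 0 0 1]
T2·T1 = [-77/85 -36/85 0; 36/85 -77/85 0; 0 0 1]
T3·…·T1 = [-77/85 -36/85 -1; 36/85 -77/85 1; 0 0 1]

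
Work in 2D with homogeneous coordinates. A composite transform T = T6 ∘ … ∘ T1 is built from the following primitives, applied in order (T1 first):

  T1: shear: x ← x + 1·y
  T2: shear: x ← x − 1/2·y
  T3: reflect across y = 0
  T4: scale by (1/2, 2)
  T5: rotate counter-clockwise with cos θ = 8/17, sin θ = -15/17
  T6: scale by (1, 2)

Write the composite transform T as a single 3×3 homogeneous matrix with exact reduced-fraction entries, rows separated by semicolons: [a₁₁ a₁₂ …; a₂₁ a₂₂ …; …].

T1 = [1 1 0; 0 1 0; 0 0 1]
T2·T1 = [1 1/2 0; 0 1 0; 0 0 1]
T3·…·T1 = [1 1/2 0; 0 -1 0; 0 0 1]
T4·…·T1 = [1/2 1/4 0; 0 -2 0; 0 0 1]
T5·…·T1 = [4/17 -28/17 0; -15/34 -79/68 0; 0 0 1]
T6·…·T1 = [4/17 -28/17 0; -15/17 -79/34 0; 0 0 1]

T = [4/17 -28/17 0; -15/17 -79/34 0; 0 0 1]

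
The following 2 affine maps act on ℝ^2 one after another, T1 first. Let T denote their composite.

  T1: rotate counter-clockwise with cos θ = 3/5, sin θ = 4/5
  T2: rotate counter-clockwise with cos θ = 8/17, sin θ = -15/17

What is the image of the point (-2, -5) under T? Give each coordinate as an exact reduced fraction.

T1 rotate counter-clockwise with cos θ = 3/5, sin θ = 4/5: (-2, -5) → (14/5, -23/5)
T2 rotate counter-clockwise with cos θ = 8/17, sin θ = -15/17: (14/5, -23/5) → (-233/85, -394/85)

T(p) = (-233/85, -394/85)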